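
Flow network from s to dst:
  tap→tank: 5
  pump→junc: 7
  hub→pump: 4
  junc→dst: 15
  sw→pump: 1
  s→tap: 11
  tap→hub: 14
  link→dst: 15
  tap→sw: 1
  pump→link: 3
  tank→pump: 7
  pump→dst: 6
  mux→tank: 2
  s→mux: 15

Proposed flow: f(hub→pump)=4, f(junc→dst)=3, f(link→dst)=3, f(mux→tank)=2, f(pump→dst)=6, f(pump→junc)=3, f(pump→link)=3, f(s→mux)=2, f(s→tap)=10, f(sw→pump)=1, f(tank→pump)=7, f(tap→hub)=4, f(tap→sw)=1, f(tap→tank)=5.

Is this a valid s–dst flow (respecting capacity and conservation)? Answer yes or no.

Yes

Every edge has 0 ≤ f(e) ≤ cap(e).
At each intermediate node, inflow equals outflow.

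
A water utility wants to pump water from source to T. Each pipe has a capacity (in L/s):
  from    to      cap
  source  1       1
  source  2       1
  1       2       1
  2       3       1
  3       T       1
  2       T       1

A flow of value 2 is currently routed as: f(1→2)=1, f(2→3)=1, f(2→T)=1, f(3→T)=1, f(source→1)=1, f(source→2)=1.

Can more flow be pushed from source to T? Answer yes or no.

No

Residual reachable from source: {source}; T is not reachable.
Saturated cut: source→1, source→2 with total capacity 2 = current flow value. Flow is maximum.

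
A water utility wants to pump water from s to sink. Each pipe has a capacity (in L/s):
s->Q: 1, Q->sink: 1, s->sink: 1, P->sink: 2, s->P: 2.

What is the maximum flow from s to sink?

Augment s->sink: bottleneck 1. Total 1.
Augment s->P->sink: bottleneck 2. Total 3.
Augment s->Q->sink: bottleneck 1. Total 4.
No augmenting path remains in the residual graph.

4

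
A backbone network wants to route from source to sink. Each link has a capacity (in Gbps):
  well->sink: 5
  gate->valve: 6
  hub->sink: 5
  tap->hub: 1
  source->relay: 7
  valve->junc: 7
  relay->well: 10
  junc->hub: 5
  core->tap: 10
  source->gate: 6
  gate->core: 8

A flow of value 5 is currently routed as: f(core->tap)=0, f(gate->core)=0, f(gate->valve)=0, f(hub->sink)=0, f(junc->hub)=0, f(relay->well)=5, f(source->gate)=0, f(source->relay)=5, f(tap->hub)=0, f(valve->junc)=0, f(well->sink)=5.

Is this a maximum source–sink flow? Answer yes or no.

Residual path source->gate->core->tap->hub->sink has bottleneck 1 > 0.
Pushing 1 along it raises the flow to 6, so the given flow is not maximum.

No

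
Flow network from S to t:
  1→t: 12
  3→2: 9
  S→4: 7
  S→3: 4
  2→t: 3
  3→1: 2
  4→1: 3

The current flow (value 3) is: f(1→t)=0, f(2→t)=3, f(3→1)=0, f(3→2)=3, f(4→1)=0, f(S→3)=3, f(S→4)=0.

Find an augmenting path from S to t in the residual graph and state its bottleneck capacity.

S→3→1→t, bottleneck 1

Residual along S→3→1→t: S→3: 1, 3→1: 2, 1→t: 12.
Bottleneck = min = 1.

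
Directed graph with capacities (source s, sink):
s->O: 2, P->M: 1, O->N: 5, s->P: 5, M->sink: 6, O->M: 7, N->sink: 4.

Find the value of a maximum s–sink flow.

3

Augment s->P->M->sink: bottleneck 1. Total 1.
Augment s->O->M->sink: bottleneck 2. Total 3.
No augmenting path remains in the residual graph.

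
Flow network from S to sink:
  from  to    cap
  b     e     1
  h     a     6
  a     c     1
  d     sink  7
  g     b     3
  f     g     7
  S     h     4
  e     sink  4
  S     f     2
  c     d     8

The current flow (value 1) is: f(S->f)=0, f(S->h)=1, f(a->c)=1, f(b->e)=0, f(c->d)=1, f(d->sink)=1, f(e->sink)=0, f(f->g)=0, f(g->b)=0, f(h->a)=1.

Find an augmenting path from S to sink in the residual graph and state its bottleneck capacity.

S->f->g->b->e->sink, bottleneck 1

Residual along S->f->g->b->e->sink: S->f: 2, f->g: 7, g->b: 3, b->e: 1, e->sink: 4.
Bottleneck = min = 1.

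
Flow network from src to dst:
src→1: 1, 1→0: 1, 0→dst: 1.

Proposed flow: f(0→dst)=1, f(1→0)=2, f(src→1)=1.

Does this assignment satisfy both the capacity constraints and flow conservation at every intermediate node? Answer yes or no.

No

Capacity violated on 1→0: flow 2 > capacity 1.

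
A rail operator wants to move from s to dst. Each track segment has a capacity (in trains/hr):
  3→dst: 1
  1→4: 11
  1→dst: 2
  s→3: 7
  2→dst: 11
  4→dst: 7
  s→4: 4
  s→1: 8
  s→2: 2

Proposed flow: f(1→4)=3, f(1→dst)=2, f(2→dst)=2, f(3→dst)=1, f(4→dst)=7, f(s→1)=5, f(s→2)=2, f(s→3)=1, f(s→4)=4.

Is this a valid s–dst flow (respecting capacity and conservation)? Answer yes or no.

Yes

Every edge has 0 ≤ f(e) ≤ cap(e).
At each intermediate node, inflow equals outflow.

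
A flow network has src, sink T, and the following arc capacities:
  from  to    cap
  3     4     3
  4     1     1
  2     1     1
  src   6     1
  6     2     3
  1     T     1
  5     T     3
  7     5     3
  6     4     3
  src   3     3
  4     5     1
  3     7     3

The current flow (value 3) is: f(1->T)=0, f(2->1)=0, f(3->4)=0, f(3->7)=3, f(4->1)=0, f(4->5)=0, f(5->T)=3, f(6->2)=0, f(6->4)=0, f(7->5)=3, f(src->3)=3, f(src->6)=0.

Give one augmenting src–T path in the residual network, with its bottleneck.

src->6->4->1->T, bottleneck 1

Residual along src->6->4->1->T: src->6: 1, 6->4: 3, 4->1: 1, 1->T: 1.
Bottleneck = min = 1.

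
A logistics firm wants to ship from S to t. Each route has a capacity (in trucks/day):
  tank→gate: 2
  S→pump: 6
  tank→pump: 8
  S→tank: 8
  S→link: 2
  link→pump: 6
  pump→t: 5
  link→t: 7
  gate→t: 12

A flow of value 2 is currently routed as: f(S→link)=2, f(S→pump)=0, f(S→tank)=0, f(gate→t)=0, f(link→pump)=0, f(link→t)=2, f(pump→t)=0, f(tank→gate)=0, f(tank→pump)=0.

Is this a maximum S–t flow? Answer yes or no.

No

Residual path S→pump→t has bottleneck 5 > 0.
Pushing 5 along it raises the flow to 7, so the given flow is not maximum.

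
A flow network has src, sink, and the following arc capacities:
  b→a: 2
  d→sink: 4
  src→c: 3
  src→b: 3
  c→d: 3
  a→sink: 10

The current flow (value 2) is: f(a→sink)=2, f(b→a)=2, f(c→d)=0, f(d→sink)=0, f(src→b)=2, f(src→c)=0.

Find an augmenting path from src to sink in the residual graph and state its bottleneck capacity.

Residual along src→c→d→sink: src→c: 3, c→d: 3, d→sink: 4.
Bottleneck = min = 3.

src→c→d→sink, bottleneck 3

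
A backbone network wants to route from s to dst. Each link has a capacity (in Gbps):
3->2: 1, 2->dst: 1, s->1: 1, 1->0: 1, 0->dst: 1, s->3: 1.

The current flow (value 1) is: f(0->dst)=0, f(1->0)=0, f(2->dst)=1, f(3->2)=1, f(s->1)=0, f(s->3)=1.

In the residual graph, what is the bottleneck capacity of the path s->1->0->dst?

Residual capacities along the path: s->1: 1, 1->0: 1, 0->dst: 1.
Minimum is 1.

1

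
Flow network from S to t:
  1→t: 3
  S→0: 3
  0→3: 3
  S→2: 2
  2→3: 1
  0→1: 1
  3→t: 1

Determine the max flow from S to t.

2

Augment S→0→1→t: bottleneck 1. Total 1.
Augment S→0→3→t: bottleneck 1. Total 2.
No augmenting path remains in the residual graph.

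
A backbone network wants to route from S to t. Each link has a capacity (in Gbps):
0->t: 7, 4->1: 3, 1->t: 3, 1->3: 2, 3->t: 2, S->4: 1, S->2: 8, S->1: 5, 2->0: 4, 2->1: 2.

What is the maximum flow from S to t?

9

Augment S->1->t: bottleneck 3. Total 3.
Augment S->2->0->t: bottleneck 4. Total 7.
Augment S->1->3->t: bottleneck 2. Total 9.
No augmenting path remains in the residual graph.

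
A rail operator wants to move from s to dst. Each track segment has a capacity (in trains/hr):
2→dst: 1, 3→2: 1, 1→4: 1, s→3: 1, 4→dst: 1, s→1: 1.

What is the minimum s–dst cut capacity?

2

Max flow = 2 (via 2 augmenting paths).
In the residual at optimum, the set reachable from s is {s}.
Cut edges: s→3 (cap 1), s→1 (cap 1). Sum = 2.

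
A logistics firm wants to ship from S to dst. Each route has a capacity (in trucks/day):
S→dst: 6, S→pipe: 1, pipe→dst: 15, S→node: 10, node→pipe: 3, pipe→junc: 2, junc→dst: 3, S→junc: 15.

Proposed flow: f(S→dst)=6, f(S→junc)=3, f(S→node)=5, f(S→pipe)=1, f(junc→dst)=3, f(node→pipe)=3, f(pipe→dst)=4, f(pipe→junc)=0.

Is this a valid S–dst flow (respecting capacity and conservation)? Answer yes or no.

Conservation fails at node: inflow 5 ≠ outflow 3.

No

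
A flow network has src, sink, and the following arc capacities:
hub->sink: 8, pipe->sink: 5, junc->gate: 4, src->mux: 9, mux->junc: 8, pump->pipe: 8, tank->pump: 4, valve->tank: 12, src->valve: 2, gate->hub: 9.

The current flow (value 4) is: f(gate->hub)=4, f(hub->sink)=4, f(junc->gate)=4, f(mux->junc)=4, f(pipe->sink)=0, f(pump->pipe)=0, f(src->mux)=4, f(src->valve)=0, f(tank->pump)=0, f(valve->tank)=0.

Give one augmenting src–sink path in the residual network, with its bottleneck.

src->valve->tank->pump->pipe->sink, bottleneck 2

Residual along src->valve->tank->pump->pipe->sink: src->valve: 2, valve->tank: 12, tank->pump: 4, pump->pipe: 8, pipe->sink: 5.
Bottleneck = min = 2.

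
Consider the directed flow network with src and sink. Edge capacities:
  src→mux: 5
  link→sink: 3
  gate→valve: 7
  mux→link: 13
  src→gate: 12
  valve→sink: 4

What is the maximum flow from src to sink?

Augment src→mux→link→sink: bottleneck 3. Total 3.
Augment src→gate→valve→sink: bottleneck 4. Total 7.
No augmenting path remains in the residual graph.

7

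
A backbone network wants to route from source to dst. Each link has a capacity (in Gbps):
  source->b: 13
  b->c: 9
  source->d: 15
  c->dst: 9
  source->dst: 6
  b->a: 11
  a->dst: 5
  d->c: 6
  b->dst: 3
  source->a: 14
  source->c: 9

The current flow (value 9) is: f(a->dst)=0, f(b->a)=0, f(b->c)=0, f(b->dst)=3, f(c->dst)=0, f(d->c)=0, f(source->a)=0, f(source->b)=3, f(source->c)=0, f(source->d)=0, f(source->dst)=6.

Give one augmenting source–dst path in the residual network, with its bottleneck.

Residual along source->c->dst: source->c: 9, c->dst: 9.
Bottleneck = min = 9.

source->c->dst, bottleneck 9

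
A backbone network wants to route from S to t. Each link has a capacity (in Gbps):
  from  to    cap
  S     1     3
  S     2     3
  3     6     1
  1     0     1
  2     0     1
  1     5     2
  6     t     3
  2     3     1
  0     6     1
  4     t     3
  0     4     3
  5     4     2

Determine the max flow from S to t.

5

Augment S->2->3->6->t: bottleneck 1. Total 1.
Augment S->2->0->6->t: bottleneck 1. Total 2.
Augment S->1->0->4->t: bottleneck 1. Total 3.
Augment S->1->5->4->t: bottleneck 2. Total 5.
No augmenting path remains in the residual graph.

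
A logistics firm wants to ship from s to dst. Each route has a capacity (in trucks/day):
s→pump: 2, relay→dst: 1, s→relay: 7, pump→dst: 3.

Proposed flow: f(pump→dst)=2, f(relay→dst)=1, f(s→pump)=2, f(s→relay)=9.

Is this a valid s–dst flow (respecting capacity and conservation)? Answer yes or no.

Capacity violated on s→relay: flow 9 > capacity 7.

No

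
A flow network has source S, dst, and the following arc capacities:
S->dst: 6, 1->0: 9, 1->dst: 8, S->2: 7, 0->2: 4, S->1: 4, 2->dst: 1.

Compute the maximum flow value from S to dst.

Augment S->dst: bottleneck 6. Total 6.
Augment S->1->dst: bottleneck 4. Total 10.
Augment S->2->dst: bottleneck 1. Total 11.
No augmenting path remains in the residual graph.

11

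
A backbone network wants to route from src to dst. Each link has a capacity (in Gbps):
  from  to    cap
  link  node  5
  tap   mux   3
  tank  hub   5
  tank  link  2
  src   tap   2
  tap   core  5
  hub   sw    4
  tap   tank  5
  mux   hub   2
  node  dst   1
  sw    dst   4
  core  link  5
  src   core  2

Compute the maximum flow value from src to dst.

Augment src→core→link→node→dst: bottleneck 1. Total 1.
Augment src→tap→mux→hub→sw→dst: bottleneck 2. Total 3.
No augmenting path remains in the residual graph.

3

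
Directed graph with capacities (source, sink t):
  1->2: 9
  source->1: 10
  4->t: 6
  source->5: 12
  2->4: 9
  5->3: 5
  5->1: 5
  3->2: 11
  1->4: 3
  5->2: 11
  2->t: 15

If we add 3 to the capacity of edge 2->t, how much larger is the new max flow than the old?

1

Original max flow = 21.
After raising cap(2->t), augmenting paths through that edge carry 1 more unit.
New max flow = 22. Increase = 1.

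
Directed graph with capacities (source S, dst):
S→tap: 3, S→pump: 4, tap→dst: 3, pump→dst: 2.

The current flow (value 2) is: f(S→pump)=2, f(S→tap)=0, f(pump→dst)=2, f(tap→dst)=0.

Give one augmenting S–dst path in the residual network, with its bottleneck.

S→tap→dst, bottleneck 3

Residual along S→tap→dst: S→tap: 3, tap→dst: 3.
Bottleneck = min = 3.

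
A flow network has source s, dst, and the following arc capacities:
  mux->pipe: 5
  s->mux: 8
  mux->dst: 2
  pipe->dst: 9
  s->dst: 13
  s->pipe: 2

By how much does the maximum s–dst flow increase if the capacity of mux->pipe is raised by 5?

Original max flow = 22.
After raising cap(mux->pipe), augmenting paths through that edge carry 1 more unit.
New max flow = 23. Increase = 1.

1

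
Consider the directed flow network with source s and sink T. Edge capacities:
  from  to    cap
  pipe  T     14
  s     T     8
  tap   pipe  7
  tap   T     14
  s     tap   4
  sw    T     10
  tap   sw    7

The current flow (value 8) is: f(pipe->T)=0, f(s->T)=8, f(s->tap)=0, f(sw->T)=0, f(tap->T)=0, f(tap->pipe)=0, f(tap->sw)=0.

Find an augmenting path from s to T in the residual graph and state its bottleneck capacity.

s->tap->T, bottleneck 4

Residual along s->tap->T: s->tap: 4, tap->T: 14.
Bottleneck = min = 4.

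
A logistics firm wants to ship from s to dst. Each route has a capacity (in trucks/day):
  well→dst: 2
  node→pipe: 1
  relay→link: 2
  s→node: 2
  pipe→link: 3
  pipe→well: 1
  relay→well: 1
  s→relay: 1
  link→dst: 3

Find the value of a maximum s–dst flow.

Augment s→relay→link→dst: bottleneck 1. Total 1.
Augment s→node→pipe→well→dst: bottleneck 1. Total 2.
No augmenting path remains in the residual graph.

2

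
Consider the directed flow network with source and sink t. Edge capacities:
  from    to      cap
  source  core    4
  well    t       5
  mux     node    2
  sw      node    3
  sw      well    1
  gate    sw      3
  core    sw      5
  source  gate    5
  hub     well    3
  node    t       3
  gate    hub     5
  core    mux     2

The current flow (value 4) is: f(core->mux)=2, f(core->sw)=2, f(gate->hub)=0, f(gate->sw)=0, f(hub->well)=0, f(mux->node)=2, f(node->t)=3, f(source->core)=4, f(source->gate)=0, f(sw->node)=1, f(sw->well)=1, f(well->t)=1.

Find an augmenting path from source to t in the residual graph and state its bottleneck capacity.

source->gate->hub->well->t, bottleneck 3

Residual along source->gate->hub->well->t: source->gate: 5, gate->hub: 5, hub->well: 3, well->t: 4.
Bottleneck = min = 3.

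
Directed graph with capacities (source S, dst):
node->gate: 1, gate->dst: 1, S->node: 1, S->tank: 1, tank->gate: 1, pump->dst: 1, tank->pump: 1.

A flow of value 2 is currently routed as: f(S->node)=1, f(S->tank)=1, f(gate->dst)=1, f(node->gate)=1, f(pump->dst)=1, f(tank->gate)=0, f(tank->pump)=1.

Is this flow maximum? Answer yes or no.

Residual reachable from S: {S}; dst is not reachable.
Saturated cut: S->node, S->tank with total capacity 2 = current flow value. Flow is maximum.

Yes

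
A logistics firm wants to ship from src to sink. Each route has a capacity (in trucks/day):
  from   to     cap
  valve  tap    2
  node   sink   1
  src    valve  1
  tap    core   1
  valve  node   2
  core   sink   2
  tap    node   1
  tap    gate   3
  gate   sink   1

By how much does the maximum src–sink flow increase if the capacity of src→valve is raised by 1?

1

Original max flow = 1.
After raising cap(src→valve), augmenting paths through that edge carry 1 more unit.
New max flow = 2. Increase = 1.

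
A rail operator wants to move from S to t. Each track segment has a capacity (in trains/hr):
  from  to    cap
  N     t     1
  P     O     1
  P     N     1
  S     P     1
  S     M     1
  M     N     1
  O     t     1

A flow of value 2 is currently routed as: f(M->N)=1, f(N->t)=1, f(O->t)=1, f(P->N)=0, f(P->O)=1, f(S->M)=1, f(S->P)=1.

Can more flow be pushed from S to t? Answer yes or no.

No

Residual reachable from S: {S}; t is not reachable.
Saturated cut: S->P, S->M with total capacity 2 = current flow value. Flow is maximum.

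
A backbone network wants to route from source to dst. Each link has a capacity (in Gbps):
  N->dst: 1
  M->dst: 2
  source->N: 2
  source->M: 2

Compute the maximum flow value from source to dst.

3

Augment source->N->dst: bottleneck 1. Total 1.
Augment source->M->dst: bottleneck 2. Total 3.
No augmenting path remains in the residual graph.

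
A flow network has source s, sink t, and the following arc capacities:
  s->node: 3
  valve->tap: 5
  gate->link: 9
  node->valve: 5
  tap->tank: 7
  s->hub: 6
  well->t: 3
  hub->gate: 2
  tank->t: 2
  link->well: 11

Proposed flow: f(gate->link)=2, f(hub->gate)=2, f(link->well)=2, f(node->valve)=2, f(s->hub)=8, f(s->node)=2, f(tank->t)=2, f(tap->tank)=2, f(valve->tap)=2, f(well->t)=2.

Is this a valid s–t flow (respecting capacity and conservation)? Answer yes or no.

No

Capacity violated on s->hub: flow 8 > capacity 6.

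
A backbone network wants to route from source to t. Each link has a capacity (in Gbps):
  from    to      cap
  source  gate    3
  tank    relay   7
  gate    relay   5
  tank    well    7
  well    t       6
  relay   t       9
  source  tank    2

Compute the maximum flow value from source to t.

Augment source→gate→relay→t: bottleneck 3. Total 3.
Augment source→tank→relay→t: bottleneck 2. Total 5.
No augmenting path remains in the residual graph.

5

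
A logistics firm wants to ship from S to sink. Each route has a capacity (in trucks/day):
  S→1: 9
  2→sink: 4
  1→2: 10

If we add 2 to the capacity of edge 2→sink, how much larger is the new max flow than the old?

2

Original max flow = 4.
After raising cap(2→sink), augmenting paths through that edge carry 2 more units.
New max flow = 6. Increase = 2.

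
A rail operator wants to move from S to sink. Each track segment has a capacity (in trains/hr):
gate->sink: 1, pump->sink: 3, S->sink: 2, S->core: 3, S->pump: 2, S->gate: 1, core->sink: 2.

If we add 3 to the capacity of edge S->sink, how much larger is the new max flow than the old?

Original max flow = 7.
After raising cap(S->sink), augmenting paths through that edge carry 3 more units.
New max flow = 10. Increase = 3.

3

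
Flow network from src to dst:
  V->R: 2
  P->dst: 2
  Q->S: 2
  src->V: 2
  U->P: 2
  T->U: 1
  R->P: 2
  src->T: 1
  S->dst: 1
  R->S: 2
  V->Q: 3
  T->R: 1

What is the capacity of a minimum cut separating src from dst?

3

Max flow = 3 (via 3 augmenting paths).
In the residual at optimum, the set reachable from src is {src}.
Cut edges: src->T (cap 1), src->V (cap 2). Sum = 3.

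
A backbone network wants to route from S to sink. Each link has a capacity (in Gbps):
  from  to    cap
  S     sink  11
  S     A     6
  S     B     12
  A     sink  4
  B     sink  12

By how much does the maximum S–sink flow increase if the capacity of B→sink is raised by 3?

Original max flow = 27.
Edge B→sink does not cross the min cut (source side {A, S}), so extra capacity there cannot help.
New max flow = 27. Increase = 0.

0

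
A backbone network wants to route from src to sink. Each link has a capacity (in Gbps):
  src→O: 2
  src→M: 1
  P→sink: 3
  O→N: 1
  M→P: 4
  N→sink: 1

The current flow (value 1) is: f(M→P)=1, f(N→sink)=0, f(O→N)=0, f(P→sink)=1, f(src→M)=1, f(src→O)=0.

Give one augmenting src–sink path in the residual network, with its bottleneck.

src→O→N→sink, bottleneck 1

Residual along src→O→N→sink: src→O: 2, O→N: 1, N→sink: 1.
Bottleneck = min = 1.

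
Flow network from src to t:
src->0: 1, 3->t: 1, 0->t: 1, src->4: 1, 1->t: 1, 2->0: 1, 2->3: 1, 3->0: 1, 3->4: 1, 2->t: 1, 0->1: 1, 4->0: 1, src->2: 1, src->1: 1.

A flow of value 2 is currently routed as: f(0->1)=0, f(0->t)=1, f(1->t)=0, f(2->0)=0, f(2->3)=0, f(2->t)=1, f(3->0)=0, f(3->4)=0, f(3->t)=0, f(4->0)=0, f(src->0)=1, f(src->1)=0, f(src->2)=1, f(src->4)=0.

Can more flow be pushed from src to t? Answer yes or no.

Yes

Residual path src->1->t has bottleneck 1 > 0.
Pushing 1 along it raises the flow to 3, so the given flow is not maximum.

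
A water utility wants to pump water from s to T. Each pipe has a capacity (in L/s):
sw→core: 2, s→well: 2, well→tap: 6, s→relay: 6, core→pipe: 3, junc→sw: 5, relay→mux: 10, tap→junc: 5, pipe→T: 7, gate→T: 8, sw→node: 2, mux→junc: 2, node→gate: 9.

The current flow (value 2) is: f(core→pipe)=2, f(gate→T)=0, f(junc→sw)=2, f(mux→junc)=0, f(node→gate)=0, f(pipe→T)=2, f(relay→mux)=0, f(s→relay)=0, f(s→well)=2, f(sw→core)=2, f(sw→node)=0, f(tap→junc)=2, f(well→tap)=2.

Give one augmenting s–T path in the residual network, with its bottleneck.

Residual along s→relay→mux→junc→sw→node→gate→T: s→relay: 6, relay→mux: 10, mux→junc: 2, junc→sw: 3, sw→node: 2, node→gate: 9, gate→T: 8.
Bottleneck = min = 2.

s→relay→mux→junc→sw→node→gate→T, bottleneck 2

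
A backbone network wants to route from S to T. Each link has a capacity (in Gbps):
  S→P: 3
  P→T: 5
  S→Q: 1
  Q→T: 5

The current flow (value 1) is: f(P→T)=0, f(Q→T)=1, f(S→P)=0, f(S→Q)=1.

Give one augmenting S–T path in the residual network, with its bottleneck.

Residual along S→P→T: S→P: 3, P→T: 5.
Bottleneck = min = 3.

S→P→T, bottleneck 3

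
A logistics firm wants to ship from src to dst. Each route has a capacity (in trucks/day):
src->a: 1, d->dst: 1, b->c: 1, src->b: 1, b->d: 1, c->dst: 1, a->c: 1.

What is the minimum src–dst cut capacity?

Max flow = 2 (via 2 augmenting paths).
In the residual at optimum, the set reachable from src is {src}.
Cut edges: src->b (cap 1), src->a (cap 1). Sum = 2.

2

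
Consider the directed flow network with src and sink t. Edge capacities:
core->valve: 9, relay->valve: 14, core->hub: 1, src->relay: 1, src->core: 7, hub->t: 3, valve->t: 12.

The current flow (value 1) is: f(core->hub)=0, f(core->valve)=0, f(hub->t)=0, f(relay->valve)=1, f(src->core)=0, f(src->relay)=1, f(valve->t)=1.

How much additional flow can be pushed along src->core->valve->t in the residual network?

7

Residual capacities along the path: src->core: 7, core->valve: 9, valve->t: 11.
Minimum is 7.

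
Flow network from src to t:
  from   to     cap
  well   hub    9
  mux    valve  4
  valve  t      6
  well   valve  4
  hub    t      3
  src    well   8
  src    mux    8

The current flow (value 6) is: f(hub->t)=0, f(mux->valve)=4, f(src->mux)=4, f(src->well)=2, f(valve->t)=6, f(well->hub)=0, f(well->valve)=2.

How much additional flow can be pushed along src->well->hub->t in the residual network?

Residual capacities along the path: src->well: 6, well->hub: 9, hub->t: 3.
Minimum is 3.

3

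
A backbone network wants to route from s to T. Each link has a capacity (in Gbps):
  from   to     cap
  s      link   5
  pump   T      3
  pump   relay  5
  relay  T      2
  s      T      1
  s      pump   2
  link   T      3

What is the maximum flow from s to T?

6

Augment s->T: bottleneck 1. Total 1.
Augment s->pump->T: bottleneck 2. Total 3.
Augment s->link->T: bottleneck 3. Total 6.
No augmenting path remains in the residual graph.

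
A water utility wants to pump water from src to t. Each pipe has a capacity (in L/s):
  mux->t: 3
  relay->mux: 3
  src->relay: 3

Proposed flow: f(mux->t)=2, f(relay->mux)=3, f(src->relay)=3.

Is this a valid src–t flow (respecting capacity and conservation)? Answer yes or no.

No

Conservation fails at mux: inflow 3 ≠ outflow 2.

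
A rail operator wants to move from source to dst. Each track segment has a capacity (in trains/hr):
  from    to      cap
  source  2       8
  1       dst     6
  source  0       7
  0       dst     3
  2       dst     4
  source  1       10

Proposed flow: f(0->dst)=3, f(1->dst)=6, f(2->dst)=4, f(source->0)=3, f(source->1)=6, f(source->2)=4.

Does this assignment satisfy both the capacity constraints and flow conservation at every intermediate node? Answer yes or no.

Every edge has 0 ≤ f(e) ≤ cap(e).
At each intermediate node, inflow equals outflow.

Yes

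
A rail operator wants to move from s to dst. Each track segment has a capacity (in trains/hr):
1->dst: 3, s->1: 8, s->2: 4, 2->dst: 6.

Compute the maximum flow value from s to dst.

Augment s->1->dst: bottleneck 3. Total 3.
Augment s->2->dst: bottleneck 4. Total 7.
No augmenting path remains in the residual graph.

7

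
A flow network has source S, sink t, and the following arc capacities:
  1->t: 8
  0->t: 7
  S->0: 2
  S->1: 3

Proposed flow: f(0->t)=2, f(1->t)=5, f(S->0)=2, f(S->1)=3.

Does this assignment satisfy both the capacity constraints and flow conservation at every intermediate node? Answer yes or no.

No

Conservation fails at 1: inflow 3 ≠ outflow 5.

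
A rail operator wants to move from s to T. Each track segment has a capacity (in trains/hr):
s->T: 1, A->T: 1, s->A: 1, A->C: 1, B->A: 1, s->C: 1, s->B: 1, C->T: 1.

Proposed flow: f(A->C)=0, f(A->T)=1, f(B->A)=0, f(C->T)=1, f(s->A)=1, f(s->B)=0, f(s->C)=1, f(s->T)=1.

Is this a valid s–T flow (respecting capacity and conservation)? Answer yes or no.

Yes

Every edge has 0 ≤ f(e) ≤ cap(e).
At each intermediate node, inflow equals outflow.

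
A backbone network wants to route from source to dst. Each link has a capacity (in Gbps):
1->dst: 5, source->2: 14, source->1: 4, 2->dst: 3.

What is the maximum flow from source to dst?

7

Augment source->1->dst: bottleneck 4. Total 4.
Augment source->2->dst: bottleneck 3. Total 7.
No augmenting path remains in the residual graph.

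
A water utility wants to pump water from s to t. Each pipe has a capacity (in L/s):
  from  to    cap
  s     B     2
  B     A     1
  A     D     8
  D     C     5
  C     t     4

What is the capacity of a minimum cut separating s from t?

1

Max flow = 1 (via 1 augmenting path).
In the residual at optimum, the set reachable from s is {B, s}.
Cut edges: B->A (cap 1). Sum = 1.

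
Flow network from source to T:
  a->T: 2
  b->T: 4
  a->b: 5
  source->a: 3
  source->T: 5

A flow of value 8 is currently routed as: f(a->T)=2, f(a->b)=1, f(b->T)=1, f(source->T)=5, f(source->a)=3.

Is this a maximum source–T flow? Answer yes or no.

Yes

Residual reachable from source: {source}; T is not reachable.
Saturated cut: source->a, source->T with total capacity 8 = current flow value. Flow is maximum.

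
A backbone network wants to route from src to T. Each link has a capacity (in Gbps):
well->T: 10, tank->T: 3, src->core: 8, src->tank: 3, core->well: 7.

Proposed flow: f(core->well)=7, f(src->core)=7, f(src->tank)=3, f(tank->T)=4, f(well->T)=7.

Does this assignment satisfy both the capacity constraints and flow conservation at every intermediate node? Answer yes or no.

No

Capacity violated on tank->T: flow 4 > capacity 3.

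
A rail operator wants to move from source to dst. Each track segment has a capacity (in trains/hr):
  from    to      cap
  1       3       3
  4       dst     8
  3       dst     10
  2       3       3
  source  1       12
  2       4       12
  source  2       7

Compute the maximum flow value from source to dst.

Augment source→1→3→dst: bottleneck 3. Total 3.
Augment source→2→3→dst: bottleneck 3. Total 6.
Augment source→2→4→dst: bottleneck 4. Total 10.
No augmenting path remains in the residual graph.

10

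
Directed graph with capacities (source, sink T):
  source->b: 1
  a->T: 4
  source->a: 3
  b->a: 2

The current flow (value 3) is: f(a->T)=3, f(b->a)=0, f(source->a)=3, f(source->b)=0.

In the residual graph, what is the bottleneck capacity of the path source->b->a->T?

Residual capacities along the path: source->b: 1, b->a: 2, a->T: 1.
Minimum is 1.

1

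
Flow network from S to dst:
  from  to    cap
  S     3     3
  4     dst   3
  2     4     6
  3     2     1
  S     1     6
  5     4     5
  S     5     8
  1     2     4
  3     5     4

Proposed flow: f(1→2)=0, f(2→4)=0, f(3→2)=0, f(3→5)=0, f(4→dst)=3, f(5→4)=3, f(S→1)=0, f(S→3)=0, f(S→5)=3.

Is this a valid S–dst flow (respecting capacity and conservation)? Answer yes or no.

Every edge has 0 ≤ f(e) ≤ cap(e).
At each intermediate node, inflow equals outflow.

Yes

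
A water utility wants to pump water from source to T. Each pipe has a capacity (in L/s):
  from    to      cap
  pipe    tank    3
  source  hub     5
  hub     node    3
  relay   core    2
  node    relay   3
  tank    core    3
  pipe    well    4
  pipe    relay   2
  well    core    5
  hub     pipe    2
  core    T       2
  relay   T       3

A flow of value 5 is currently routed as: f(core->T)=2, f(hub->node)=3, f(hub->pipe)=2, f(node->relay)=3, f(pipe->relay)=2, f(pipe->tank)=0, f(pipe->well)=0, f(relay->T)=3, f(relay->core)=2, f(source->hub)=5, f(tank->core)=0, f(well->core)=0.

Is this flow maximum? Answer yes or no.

Residual reachable from source: {source}; T is not reachable.
Saturated cut: source->hub with total capacity 5 = current flow value. Flow is maximum.

Yes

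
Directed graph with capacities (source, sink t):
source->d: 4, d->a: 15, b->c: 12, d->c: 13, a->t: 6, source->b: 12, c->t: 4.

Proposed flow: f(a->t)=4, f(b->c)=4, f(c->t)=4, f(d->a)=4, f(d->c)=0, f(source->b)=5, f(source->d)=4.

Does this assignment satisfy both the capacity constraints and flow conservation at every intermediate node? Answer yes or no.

Conservation fails at b: inflow 5 ≠ outflow 4.

No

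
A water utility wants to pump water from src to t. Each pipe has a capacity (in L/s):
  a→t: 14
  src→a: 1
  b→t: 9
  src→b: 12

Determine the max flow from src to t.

10

Augment src→b→t: bottleneck 9. Total 9.
Augment src→a→t: bottleneck 1. Total 10.
No augmenting path remains in the residual graph.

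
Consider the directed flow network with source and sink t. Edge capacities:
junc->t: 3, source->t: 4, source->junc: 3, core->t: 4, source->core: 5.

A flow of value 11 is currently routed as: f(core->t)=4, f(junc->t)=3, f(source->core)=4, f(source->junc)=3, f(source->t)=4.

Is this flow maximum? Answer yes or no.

Yes

Residual reachable from source: {core, source}; t is not reachable.
Saturated cut: source->junc, source->t, core->t with total capacity 11 = current flow value. Flow is maximum.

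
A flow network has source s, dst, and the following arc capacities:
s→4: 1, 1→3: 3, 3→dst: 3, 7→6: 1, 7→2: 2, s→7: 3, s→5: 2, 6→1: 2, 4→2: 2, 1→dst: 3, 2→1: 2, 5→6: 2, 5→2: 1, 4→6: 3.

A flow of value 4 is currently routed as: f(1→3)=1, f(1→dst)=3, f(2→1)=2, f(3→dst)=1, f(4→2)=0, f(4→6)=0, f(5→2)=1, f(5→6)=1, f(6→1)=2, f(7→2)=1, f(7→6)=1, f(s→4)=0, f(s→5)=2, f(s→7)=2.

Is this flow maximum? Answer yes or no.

Yes

Residual reachable from s: {2, 4, 5, 6, 7, s}; dst is not reachable.
Saturated cut: 6→1, 2→1 with total capacity 4 = current flow value. Flow is maximum.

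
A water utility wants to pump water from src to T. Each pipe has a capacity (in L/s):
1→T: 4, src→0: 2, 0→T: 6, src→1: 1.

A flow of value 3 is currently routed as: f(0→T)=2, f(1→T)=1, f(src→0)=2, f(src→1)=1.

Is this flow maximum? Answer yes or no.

Yes

Residual reachable from src: {src}; T is not reachable.
Saturated cut: src→0, src→1 with total capacity 3 = current flow value. Flow is maximum.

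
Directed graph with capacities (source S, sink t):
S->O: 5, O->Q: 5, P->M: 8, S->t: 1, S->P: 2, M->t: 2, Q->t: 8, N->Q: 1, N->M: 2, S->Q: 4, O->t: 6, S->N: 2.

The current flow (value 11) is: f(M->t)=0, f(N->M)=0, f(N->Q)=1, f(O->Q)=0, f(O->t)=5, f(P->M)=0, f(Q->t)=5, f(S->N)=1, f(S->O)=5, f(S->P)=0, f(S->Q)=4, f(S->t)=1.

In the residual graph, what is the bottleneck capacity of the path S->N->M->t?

1

Residual capacities along the path: S->N: 1, N->M: 2, M->t: 2.
Minimum is 1.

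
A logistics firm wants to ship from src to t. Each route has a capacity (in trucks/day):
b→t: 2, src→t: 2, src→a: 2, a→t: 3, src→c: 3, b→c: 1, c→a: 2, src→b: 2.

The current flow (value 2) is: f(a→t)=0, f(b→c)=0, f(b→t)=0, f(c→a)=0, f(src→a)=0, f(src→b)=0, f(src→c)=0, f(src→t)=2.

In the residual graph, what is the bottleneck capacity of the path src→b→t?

Residual capacities along the path: src→b: 2, b→t: 2.
Minimum is 2.

2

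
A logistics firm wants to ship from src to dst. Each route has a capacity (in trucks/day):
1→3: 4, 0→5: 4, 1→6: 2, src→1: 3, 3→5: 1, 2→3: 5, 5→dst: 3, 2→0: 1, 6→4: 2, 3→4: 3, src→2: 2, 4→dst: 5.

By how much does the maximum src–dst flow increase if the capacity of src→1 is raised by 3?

2

Original max flow = 5.
After raising cap(src→1), augmenting paths through that edge carry 2 more units.
New max flow = 7. Increase = 2.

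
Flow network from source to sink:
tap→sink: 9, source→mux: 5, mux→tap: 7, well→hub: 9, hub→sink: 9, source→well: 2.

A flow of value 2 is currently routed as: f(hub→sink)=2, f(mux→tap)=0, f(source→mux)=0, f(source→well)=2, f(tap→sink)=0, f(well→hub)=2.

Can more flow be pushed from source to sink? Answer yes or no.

Residual path source→mux→tap→sink has bottleneck 5 > 0.
Pushing 5 along it raises the flow to 7, so the given flow is not maximum.

Yes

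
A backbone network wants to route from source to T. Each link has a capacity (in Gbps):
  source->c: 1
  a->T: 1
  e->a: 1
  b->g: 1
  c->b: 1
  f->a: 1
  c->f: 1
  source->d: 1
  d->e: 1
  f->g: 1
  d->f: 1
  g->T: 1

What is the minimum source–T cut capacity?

Max flow = 2 (via 2 augmenting paths).
In the residual at optimum, the set reachable from source is {source}.
Cut edges: source->c (cap 1), source->d (cap 1). Sum = 2.

2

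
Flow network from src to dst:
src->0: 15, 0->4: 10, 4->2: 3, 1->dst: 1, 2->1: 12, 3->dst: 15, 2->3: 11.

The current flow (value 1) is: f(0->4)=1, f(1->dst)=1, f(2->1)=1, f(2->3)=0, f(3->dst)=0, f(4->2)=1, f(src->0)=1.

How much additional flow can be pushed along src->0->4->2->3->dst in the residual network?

2

Residual capacities along the path: src->0: 14, 0->4: 9, 4->2: 2, 2->3: 11, 3->dst: 15.
Minimum is 2.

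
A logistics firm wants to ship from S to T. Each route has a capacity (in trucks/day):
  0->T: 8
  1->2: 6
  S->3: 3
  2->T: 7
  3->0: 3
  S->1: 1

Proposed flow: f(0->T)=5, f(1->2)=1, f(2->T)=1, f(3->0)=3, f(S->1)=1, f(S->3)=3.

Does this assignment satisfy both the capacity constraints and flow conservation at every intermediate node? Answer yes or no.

Conservation fails at 0: inflow 3 ≠ outflow 5.

No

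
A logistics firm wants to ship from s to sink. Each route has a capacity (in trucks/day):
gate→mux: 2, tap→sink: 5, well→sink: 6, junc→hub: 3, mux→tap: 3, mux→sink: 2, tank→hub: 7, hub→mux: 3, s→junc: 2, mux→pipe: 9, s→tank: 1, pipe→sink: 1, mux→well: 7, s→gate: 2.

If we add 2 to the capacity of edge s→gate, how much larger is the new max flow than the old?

0

Original max flow = 5.
Even with extra capacity on s→gate, another cut of capacity 5 remains binding.
New max flow = 5. Increase = 0.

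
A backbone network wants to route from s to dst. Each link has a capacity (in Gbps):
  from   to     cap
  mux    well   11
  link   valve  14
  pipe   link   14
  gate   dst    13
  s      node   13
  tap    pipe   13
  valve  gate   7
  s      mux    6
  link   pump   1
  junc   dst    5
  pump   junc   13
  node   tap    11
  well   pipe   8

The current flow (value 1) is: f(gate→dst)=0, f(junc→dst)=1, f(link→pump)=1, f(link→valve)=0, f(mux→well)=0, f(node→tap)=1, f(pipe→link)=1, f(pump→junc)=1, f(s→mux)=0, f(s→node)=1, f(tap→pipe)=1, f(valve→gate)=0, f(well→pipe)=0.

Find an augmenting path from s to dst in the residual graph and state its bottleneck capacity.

s→node→tap→pipe→link→valve→gate→dst, bottleneck 7

Residual along s→node→tap→pipe→link→valve→gate→dst: s→node: 12, node→tap: 10, tap→pipe: 12, pipe→link: 13, link→valve: 14, valve→gate: 7, gate→dst: 13.
Bottleneck = min = 7.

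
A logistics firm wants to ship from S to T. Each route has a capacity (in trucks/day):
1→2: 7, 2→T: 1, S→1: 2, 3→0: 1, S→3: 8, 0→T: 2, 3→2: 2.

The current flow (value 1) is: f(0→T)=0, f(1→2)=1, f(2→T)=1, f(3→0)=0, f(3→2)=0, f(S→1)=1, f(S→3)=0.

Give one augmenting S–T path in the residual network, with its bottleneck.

Residual along S→3→0→T: S→3: 8, 3→0: 1, 0→T: 2.
Bottleneck = min = 1.

S→3→0→T, bottleneck 1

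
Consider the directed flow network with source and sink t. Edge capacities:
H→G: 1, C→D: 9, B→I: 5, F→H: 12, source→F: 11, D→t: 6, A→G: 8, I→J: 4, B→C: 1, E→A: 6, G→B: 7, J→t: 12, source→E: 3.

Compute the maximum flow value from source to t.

4

Augment source→F→H→G→B→I→J→t: bottleneck 1. Total 1.
Augment source→E→A→G→B→I→J→t: bottleneck 3. Total 4.
No augmenting path remains in the residual graph.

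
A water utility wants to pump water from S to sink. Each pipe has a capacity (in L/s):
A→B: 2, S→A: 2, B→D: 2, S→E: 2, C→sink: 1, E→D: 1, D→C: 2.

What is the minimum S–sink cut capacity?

1

Max flow = 1 (via 1 augmenting path).
In the residual at optimum, the set reachable from S is {A, B, C, D, E, S}.
Cut edges: C→sink (cap 1). Sum = 1.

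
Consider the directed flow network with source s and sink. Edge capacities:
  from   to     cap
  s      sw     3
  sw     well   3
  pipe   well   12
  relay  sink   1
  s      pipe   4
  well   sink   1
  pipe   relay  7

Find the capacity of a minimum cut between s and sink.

2

Max flow = 2 (via 2 augmenting paths).
In the residual at optimum, the set reachable from s is {pipe, relay, s, sw, well}.
Cut edges: relay->sink (cap 1), well->sink (cap 1). Sum = 2.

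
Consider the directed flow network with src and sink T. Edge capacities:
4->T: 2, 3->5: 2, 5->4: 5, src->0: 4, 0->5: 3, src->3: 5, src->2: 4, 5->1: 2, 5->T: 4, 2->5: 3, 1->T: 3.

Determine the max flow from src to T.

Augment src->3->5->T: bottleneck 2. Total 2.
Augment src->0->5->T: bottleneck 2. Total 4.
Augment src->0->5->1->T: bottleneck 1. Total 5.
Augment src->2->5->1->T: bottleneck 1. Total 6.
Augment src->2->5->4->T: bottleneck 2. Total 8.
No augmenting path remains in the residual graph.

8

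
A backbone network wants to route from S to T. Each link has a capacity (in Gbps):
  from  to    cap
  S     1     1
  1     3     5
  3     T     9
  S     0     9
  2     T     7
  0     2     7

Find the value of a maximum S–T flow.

8

Augment S→0→2→T: bottleneck 7. Total 7.
Augment S→1→3→T: bottleneck 1. Total 8.
No augmenting path remains in the residual graph.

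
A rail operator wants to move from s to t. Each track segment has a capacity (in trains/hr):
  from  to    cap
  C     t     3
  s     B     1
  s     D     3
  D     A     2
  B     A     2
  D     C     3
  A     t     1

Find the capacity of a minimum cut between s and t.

Max flow = 4 (via 2 augmenting paths).
In the residual at optimum, the set reachable from s is {s}.
Cut edges: s→B (cap 1), s→D (cap 3). Sum = 4.

4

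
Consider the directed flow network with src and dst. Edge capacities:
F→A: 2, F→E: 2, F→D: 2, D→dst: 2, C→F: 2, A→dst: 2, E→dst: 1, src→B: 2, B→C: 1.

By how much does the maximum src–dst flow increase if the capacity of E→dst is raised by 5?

0

Original max flow = 1.
Edge E→dst does not cross the min cut (source side {B, src}), so extra capacity there cannot help.
New max flow = 1. Increase = 0.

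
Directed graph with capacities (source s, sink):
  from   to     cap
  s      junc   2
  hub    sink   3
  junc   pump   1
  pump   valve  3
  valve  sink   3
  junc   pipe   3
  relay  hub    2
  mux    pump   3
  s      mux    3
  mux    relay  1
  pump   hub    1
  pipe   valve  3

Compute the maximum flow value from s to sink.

Augment s->junc->pipe->valve->sink: bottleneck 2. Total 2.
Augment s->mux->pump->valve->sink: bottleneck 1. Total 3.
Augment s->mux->pump->hub->sink: bottleneck 1. Total 4.
Augment s->mux->relay->hub->sink: bottleneck 1. Total 5.
No augmenting path remains in the residual graph.

5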